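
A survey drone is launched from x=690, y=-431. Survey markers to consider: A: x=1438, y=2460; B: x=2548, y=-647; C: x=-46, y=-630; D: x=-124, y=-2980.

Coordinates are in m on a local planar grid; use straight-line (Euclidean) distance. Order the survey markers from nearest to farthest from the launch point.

C, B, D, A

Computing each straight-line distance from x=690, y=-431:
C x=-46, y=-630: 762.4 m
B x=2548, y=-647: 1870.5 m
D x=-124, y=-2980: 2675.8 m
A x=1438, y=2460: 2986.2 m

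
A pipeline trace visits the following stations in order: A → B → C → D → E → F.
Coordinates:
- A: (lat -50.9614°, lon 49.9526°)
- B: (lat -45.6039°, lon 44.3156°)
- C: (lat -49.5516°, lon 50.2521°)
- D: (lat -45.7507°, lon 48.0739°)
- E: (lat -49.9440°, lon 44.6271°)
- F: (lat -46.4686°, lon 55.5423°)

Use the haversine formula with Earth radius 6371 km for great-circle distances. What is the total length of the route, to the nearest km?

Leg distances:
A→B: 726.8 km  (cumulative 726.8 km)
B→C: 624.9 km  (cumulative 1351.7 km)
C→D: 453.0 km  (cumulative 1804.7 km)
D→E: 532.4 km  (cumulative 2337.1 km)
E→F: 895.3 km  (cumulative 3232.4 km)
Total route length ≈ 3232 km.

3232 km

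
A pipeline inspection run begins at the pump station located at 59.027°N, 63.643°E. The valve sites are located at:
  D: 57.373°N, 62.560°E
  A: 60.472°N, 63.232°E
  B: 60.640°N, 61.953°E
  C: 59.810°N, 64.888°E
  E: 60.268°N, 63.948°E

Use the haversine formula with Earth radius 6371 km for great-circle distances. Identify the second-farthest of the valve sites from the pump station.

D

Distance to each, sorted:
B: 202.7 km
D: 194.5 km
A: 162.3 km
E: 139.1 km
C: 112.0 km
The second-farthest is D at 194.5 km.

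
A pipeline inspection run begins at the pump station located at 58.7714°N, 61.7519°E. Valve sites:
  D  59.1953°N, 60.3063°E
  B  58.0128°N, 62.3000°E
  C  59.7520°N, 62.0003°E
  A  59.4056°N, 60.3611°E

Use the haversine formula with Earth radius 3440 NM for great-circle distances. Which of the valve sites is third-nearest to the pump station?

Distance to each, sorted:
B: 48.7 NM
D: 51.5 NM
A: 57.4 NM
C: 59.4 NM
The third-nearest is A at 57.4 NM.

A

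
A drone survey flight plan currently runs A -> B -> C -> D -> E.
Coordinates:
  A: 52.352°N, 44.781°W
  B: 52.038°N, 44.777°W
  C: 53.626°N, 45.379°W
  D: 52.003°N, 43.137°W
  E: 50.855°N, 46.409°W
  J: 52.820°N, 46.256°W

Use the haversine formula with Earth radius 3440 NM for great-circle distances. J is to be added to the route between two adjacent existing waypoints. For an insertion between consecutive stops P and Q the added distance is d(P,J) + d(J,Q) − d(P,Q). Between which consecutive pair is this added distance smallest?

between B and C

Added distance for inserting J between each consecutive pair:
A–B: 113.5 NM
B–C: 31.6 NM
C–D: 55.1 NM
D–E: 101.9 NM
Smallest added distance is 31.6 NM, inserting between B and C.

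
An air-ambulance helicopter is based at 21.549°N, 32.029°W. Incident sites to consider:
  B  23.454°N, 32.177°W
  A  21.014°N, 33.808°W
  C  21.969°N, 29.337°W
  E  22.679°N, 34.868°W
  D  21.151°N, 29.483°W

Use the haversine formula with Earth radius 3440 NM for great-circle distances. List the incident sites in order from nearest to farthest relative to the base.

A, B, D, C, E

Distances from the base:
A 21.014°N, 33.808°W: 104.6 NM
B 23.454°N, 32.177°W: 114.7 NM
D 21.151°N, 29.483°W: 144.4 NM
C 21.969°N, 29.337°W: 152.2 NM
E 22.679°N, 34.868°W: 171.9 NM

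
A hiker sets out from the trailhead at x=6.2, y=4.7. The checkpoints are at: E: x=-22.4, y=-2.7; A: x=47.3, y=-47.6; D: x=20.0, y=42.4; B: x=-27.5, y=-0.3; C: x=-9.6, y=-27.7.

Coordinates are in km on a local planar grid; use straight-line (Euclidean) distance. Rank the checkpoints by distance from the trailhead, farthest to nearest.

Distance from the trailhead at x=6.2, y=4.7 to each:
A x=47.3, y=-47.6: 66.5 km
D x=20.0, y=42.4: 40.1 km
C x=-9.6, y=-27.7: 36.0 km
B x=-27.5, y=-0.3: 34.1 km
E x=-22.4, y=-2.7: 29.5 km

A, D, C, B, E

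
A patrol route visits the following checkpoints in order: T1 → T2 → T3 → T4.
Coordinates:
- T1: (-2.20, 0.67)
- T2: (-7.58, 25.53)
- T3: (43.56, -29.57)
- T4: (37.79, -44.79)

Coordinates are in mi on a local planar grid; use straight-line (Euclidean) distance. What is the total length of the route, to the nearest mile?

117 mi

Leg distances:
T1→T2: 25.4 mi  (cumulative 25.4 mi)
T2→T3: 75.2 mi  (cumulative 100.6 mi)
T3→T4: 16.3 mi  (cumulative 116.9 mi)
Total route length ≈ 117 mi.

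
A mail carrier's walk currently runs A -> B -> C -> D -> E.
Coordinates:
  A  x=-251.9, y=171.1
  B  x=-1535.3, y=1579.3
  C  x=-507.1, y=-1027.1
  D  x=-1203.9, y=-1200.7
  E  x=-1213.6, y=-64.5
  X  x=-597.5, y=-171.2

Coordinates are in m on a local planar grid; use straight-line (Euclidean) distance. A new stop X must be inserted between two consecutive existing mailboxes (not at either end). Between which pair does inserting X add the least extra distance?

between B and C

Added distance for inserting X between each consecutive pair:
A–B: 567.0 m
B–C: 44.7 m
C–D: 1337.4 m
D–E: 683.8 m
Smallest added distance is 44.7 m, inserting between B and C.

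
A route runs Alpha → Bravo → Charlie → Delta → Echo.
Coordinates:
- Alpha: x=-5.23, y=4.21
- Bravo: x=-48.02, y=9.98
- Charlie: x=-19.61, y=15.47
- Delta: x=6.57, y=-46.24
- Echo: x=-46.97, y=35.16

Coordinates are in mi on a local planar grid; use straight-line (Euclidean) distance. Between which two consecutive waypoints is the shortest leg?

Leg distances:
Alpha→Bravo: 43.2 mi
Bravo→Charlie: 28.9 mi
Charlie→Delta: 67.0 mi
Delta→Echo: 97.4 mi
The shortest leg is Bravo–Charlie at 28.9 mi.

Bravo–Charlie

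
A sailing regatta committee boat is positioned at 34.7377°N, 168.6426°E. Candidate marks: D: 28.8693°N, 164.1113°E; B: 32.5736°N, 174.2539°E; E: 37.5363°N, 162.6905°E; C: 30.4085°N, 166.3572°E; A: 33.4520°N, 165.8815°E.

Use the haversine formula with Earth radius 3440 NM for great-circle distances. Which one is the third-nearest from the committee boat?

B

Distance to each, sorted:
A: 157.5 NM
C: 284.5 NM
B: 309.0 NM
E: 333.9 NM
D: 421.3 NM
The third-nearest is B at 309.0 NM.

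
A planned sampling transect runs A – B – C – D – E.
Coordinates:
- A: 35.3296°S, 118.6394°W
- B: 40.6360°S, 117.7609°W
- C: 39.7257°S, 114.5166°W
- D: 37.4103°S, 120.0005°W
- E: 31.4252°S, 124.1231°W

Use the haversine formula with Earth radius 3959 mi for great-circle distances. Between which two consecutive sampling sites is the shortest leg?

B–C

Leg distances:
A→B: 369.8 mi
B→C: 182.4 mi
C→D: 336.6 mi
D→E: 475.5 mi
The shortest leg is B–C at 182.4 mi.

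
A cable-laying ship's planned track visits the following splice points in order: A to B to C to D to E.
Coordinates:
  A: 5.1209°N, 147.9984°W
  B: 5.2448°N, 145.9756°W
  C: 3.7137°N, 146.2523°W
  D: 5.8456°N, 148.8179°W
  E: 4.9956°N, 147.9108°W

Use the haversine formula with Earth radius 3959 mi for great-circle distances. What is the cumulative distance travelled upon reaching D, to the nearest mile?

477 mi

Leg distances:
A→B: 139.5 mi  (cumulative 139.5 mi)
B→C: 107.5 mi  (cumulative 247.0 mi)
C→D: 230.0 mi  (cumulative 477.0 mi)
Cumulative distance at D ≈ 477 mi.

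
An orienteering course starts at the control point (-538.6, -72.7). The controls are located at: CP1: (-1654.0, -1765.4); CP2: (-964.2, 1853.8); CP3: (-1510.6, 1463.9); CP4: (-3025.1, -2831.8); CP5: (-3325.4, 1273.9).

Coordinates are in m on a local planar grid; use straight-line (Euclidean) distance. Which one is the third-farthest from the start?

Distance to each, sorted:
CP4: 3714.2 m
CP5: 3095.1 m
CP1: 2027.2 m
CP2: 1973.0 m
CP3: 1818.2 m
The third-farthest is CP1 at 2027.2 m.

CP1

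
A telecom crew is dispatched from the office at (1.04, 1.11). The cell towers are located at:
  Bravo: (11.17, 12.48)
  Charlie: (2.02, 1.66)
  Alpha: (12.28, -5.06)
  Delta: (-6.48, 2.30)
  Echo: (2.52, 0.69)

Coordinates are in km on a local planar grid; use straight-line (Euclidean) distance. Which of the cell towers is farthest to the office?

Distances from the office ((1.04, 1.11)):
Bravo: 15.2 km
Alpha: 12.8 km
Delta: 7.6 km
Echo: 1.5 km
Charlie: 1.1 km
The farthest is Bravo at 15.2 km.

Bravo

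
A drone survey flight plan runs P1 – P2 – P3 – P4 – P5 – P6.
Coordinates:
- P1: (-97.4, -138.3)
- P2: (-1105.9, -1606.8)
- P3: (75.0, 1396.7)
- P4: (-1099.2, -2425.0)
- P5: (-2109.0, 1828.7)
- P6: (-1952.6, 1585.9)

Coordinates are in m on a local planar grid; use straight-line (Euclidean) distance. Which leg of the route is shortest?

P5–P6

Leg distances:
P1→P2: 1781.5 m
P2→P3: 3227.3 m
P3→P4: 3998.0 m
P4→P5: 4371.9 m
P5→P6: 288.8 m
The shortest leg is P5–P6 at 288.8 m.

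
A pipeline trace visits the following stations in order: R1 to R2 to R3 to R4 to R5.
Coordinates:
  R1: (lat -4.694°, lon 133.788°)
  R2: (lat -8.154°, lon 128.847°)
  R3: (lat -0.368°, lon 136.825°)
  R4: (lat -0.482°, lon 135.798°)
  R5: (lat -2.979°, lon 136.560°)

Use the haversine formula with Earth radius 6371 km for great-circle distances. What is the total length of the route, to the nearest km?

Leg distances:
R1→R2: 667.8 km  (cumulative 667.8 km)
R2→R3: 1237.3 km  (cumulative 1905.1 km)
R3→R4: 114.9 km  (cumulative 2020.0 km)
R4→R5: 290.3 km  (cumulative 2310.3 km)
Total route length ≈ 2310 km.

2310 km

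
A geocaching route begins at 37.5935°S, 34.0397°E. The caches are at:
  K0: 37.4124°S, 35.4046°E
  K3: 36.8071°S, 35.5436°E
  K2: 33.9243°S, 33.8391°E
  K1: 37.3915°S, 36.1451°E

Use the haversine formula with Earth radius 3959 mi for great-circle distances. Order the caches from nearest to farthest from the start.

K0, K3, K1, K2

Distances from the start:
K0 37.4124°S, 35.4046°E: 75.9 mi
K3 36.8071°S, 35.5436°E: 99.0 mi
K1 37.3915°S, 36.1451°E: 116.3 mi
K2 33.9243°S, 33.8391°E: 253.8 mi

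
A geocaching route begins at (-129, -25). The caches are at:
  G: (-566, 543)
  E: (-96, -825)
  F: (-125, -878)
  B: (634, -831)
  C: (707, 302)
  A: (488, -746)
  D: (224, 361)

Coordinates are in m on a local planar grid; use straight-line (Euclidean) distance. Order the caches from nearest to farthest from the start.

D, G, E, F, C, A, B

Distances from the start:
D (224, 361): 523.1 m
G (-566, 543): 716.7 m
E (-96, -825): 800.7 m
F (-125, -878): 853.0 m
C (707, 302): 897.7 m
A (488, -746): 949.0 m
B (634, -831): 1109.9 m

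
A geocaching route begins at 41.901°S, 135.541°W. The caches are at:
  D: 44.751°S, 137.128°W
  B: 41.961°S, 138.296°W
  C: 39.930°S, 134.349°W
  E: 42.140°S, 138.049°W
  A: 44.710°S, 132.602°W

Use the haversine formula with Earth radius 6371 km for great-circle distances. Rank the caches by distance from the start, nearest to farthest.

Computing each great-circle distance from 41.901°S, 135.541°W:
E 42.140°S, 138.049°W: 208.9 km
B 41.961°S, 138.296°W: 228.0 km
C 39.930°S, 134.349°W: 241.0 km
D 44.751°S, 137.128°W: 341.9 km
A 44.710°S, 132.602°W: 392.5 km

E, B, C, D, A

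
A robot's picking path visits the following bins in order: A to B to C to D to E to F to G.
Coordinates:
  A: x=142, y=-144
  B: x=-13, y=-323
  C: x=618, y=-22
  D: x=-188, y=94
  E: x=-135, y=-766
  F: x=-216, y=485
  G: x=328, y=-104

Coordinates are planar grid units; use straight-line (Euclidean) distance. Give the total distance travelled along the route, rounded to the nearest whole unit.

4667

Leg distances:
A→B: 236.8  (cumulative 236.8)
B→C: 699.1  (cumulative 935.9)
C→D: 814.3  (cumulative 1750.2)
D→E: 861.6  (cumulative 2611.8)
E→F: 1253.6  (cumulative 3865.5)
F→G: 801.8  (cumulative 4667.2)
Total route length ≈ 4667.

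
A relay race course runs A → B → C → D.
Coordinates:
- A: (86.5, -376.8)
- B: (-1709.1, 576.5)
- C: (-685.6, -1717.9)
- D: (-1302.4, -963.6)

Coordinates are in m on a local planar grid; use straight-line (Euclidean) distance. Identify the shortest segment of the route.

C–D

Leg distances:
A→B: 2033.0 m
B→C: 2512.3 m
C→D: 974.4 m
The shortest leg is C–D at 974.4 m.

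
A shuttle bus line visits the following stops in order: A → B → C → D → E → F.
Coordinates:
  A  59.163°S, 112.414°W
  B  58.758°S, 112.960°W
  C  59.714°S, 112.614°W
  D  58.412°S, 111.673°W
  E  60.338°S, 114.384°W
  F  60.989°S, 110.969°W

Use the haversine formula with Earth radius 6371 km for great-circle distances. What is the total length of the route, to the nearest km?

780 km

Leg distances:
A→B: 54.8 km  (cumulative 54.8 km)
B→C: 108.1 km  (cumulative 163.0 km)
C→D: 154.4 km  (cumulative 317.4 km)
D→E: 263.5 km  (cumulative 580.9 km)
E→F: 199.6 km  (cumulative 780.5 km)
Total route length ≈ 780 km.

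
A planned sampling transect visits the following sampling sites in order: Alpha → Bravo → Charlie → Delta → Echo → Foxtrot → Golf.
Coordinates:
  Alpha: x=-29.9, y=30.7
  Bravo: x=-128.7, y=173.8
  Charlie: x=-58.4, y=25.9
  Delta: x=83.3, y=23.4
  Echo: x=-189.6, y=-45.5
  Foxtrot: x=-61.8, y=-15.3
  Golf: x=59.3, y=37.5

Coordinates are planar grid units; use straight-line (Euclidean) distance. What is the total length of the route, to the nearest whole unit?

1024

Leg distances:
Alpha→Bravo: 173.9  (cumulative 173.9)
Bravo→Charlie: 163.8  (cumulative 337.7)
Charlie→Delta: 141.7  (cumulative 479.4)
Delta→Echo: 281.5  (cumulative 760.8)
Echo→Foxtrot: 131.3  (cumulative 892.2)
Foxtrot→Golf: 132.1  (cumulative 1024.3)
Total route length ≈ 1024.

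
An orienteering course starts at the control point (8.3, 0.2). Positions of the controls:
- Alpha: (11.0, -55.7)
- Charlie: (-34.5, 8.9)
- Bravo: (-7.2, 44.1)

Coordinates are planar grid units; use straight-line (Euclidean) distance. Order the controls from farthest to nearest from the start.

Distance from the start at (8.3, 0.2) to each:
Alpha (11.0, -55.7): 56.0
Bravo (-7.2, 44.1): 46.6
Charlie (-34.5, 8.9): 43.7

Alpha, Bravo, Charlie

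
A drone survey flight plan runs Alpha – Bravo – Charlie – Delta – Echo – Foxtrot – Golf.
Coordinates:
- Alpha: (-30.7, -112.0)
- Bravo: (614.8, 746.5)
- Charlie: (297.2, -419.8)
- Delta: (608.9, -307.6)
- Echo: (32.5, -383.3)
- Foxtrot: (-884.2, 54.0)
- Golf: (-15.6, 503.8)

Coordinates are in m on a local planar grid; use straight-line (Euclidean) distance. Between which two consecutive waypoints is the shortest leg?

Charlie–Delta

Leg distances:
Alpha→Bravo: 1074.1 m
Bravo→Charlie: 1208.8 m
Charlie→Delta: 331.3 m
Delta→Echo: 581.3 m
Echo→Foxtrot: 1015.7 m
Foxtrot→Golf: 978.2 m
The shortest leg is Charlie–Delta at 331.3 m.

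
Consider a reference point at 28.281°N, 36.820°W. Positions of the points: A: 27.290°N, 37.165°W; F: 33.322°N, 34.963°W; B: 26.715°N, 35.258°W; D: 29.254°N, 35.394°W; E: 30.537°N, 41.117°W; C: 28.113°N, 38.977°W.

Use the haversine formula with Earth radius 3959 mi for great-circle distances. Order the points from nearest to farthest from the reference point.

A, D, C, B, E, F

Distances from the reference point:
A 27.290°N, 37.165°W: 71.6 mi
D 29.254°N, 35.394°W: 109.5 mi
C 28.113°N, 38.977°W: 131.9 mi
B 26.715°N, 35.258°W: 144.5 mi
E 30.537°N, 41.117°W: 302.0 mi
F 33.322°N, 34.963°W: 365.3 mi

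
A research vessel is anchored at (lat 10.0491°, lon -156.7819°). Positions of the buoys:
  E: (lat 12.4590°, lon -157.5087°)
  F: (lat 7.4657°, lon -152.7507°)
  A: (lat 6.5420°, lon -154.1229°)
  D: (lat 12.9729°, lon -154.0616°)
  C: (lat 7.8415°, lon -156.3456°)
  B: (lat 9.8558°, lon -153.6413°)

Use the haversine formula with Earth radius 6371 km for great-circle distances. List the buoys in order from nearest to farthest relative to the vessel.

Distance from the vessel at (lat 10.0491°, lon -156.7819°) to each:
C (lat 7.8415°, lon -156.3456°): 250.1 km
E (lat 12.4590°, lon -157.5087°): 279.4 km
B (lat 9.8558°, lon -153.6413°): 344.6 km
D (lat 12.9729°, lon -154.0616°): 439.9 km
A (lat 6.5420°, lon -154.1229°): 487.5 km
F (lat 7.4657°, lon -152.7507°): 528.0 km

C, E, B, D, A, F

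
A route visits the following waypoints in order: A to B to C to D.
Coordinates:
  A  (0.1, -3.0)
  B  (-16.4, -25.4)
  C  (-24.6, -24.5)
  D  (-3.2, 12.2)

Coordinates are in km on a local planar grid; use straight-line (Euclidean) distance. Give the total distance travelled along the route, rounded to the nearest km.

Leg distances:
A→B: 27.8 km  (cumulative 27.8 km)
B→C: 8.2 km  (cumulative 36.1 km)
C→D: 42.5 km  (cumulative 78.6 km)
Total route length ≈ 79 km.

79 km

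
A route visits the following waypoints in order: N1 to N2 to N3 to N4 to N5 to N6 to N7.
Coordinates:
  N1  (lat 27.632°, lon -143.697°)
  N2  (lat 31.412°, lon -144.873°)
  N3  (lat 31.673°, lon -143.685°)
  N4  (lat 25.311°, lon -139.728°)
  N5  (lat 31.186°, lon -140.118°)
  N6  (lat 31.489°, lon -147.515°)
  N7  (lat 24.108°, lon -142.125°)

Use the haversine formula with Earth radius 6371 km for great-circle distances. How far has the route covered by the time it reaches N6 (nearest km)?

2715 km

Leg distances:
N1→N2: 435.4 km  (cumulative 435.4 km)
N2→N3: 116.3 km  (cumulative 551.7 km)
N3→N4: 806.0 km  (cumulative 1357.7 km)
N4→N5: 654.4 km  (cumulative 2012.1 km)
N5→N6: 703.2 km  (cumulative 2715.3 km)
Cumulative distance at N6 ≈ 2715 km.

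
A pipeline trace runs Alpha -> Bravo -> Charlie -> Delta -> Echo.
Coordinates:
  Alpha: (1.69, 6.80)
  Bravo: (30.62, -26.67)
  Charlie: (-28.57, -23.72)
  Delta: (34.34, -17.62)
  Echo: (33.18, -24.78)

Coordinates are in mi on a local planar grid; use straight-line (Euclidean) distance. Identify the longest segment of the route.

Charlie–Delta

Leg distances:
Alpha→Bravo: 44.2 mi
Bravo→Charlie: 59.3 mi
Charlie→Delta: 63.2 mi
Delta→Echo: 7.3 mi
The longest leg is Charlie–Delta at 63.2 mi.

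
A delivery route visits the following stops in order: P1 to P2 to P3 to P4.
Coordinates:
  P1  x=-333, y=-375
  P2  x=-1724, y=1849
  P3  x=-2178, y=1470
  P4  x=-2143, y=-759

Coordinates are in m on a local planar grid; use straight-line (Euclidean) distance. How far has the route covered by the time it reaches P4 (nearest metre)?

5444 m

Leg distances:
P1→P2: 2623.2 m  (cumulative 2623.2 m)
P2→P3: 591.4 m  (cumulative 3214.6 m)
P3→P4: 2229.3 m  (cumulative 5443.9 m)
Cumulative distance at P4 ≈ 5444 m.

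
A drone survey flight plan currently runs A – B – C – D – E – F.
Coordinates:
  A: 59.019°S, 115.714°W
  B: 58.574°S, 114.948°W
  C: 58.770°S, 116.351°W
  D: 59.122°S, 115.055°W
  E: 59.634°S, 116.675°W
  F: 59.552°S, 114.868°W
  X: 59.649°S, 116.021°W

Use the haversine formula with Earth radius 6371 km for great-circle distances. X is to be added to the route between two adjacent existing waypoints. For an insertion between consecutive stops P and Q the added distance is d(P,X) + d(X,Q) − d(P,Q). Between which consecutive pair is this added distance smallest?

between E and F

Added distance for inserting X between each consecutive pair:
A–B: 140.2 km
B–C: 149.8 km
C–D: 95.7 km
D–E: 9.0 km
E–F: 0.5 km
Smallest added distance is 0.5 km, inserting between E and F.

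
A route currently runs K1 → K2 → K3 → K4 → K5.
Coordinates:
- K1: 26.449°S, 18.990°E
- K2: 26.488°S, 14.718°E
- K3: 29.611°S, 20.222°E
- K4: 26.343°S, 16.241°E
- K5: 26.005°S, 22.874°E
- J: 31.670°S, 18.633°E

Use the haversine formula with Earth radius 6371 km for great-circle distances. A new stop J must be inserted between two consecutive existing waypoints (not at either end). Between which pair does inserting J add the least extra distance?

between K2 and K3

Added distance for inserting J between each consecutive pair:
K1–K2: 846.7 km
K2–K3: 323.2 km
K3–K4: 377.5 km
K4–K5: 726.5 km
Smallest added distance is 323.2 km, inserting between K2 and K3.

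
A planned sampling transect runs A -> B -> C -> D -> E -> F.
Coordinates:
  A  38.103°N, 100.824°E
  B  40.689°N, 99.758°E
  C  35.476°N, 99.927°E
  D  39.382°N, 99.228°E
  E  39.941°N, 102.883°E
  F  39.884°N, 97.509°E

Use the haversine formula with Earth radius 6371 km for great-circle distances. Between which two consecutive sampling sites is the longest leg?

Leg distances:
A→B: 301.8 km
B→C: 579.8 km
C→D: 438.7 km
D→E: 319.0 km
E→F: 458.3 km
The longest leg is B–C at 579.8 km.

B–C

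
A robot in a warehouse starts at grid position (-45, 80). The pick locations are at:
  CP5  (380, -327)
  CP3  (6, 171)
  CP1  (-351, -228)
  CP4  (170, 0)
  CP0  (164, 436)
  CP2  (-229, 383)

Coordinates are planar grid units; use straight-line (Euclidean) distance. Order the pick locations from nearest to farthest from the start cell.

Distance from the start cell at (-45, 80) to each:
CP3 (6, 171): 104.3
CP4 (170, 0): 229.4
CP2 (-229, 383): 354.5
CP0 (164, 436): 412.8
CP1 (-351, -228): 434.2
CP5 (380, -327): 588.5

CP3, CP4, CP2, CP0, CP1, CP5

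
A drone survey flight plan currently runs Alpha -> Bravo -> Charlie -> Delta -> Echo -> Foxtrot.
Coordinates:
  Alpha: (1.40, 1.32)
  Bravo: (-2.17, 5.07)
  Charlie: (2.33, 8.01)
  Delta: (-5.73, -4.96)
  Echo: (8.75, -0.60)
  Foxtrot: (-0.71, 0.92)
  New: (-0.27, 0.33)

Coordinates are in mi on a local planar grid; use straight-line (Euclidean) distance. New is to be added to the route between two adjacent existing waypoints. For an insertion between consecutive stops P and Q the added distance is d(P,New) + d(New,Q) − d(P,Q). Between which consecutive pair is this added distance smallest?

Added distance for inserting New between each consecutive pair:
Alpha–Bravo: 1.9 mi
Bravo–Charlie: 7.8 mi
Charlie–Delta: 0.4 mi
Delta–Echo: 1.5 mi
Echo–Foxtrot: 0.2 mi
Smallest added distance is 0.2 mi, inserting between Echo and Foxtrot.

between Echo and Foxtrot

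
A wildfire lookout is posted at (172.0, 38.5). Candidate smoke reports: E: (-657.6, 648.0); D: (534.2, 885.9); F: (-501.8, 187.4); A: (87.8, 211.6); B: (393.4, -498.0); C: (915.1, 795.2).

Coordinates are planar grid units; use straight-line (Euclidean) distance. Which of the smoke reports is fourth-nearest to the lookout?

Distances from the lookout ((172.0, 38.5)):
A: 192.5
B: 580.4
F: 690.1
D: 921.6
E: 1029.4
C: 1060.6
The fourth-nearest is D at 921.6.

D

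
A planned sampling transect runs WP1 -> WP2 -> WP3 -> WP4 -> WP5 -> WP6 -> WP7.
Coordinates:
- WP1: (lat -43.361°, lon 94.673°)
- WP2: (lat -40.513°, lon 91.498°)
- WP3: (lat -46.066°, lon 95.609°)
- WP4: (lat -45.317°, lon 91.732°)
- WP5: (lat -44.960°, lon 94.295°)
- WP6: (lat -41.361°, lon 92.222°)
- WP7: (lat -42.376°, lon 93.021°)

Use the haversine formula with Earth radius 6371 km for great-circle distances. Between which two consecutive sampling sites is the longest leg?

Leg distances:
WP1→WP2: 411.3 km
WP2→WP3: 701.2 km
WP3→WP4: 312.4 km
WP4→WP5: 204.9 km
WP5→WP6: 434.0 km
WP6→WP7: 130.8 km
The longest leg is WP2–WP3 at 701.2 km.

WP2–WP3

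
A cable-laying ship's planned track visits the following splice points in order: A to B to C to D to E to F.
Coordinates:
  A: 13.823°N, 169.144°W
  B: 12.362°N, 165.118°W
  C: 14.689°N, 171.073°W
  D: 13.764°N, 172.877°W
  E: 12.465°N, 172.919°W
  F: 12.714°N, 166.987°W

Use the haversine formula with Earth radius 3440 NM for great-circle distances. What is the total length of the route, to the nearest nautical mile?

Leg distances:
A→B: 251.2 NM  (cumulative 251.2 NM)
B→C: 374.6 NM  (cumulative 625.8 NM)
C→D: 118.8 NM  (cumulative 744.6 NM)
D→E: 78.0 NM  (cumulative 822.6 NM)
E→F: 347.9 NM  (cumulative 1170.6 NM)
Total route length ≈ 1171 NM.

1171 NM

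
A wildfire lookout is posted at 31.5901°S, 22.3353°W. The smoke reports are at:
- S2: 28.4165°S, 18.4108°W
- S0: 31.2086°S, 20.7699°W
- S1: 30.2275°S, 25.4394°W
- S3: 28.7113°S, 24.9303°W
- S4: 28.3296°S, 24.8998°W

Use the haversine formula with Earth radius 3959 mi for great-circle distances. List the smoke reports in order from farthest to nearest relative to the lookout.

S2, S4, S3, S1, S0

Distances from the lookout:
S2 28.4165°S, 18.4108°W: 321.2 mi
S4 28.3296°S, 24.8998°W: 272.6 mi
S3 28.7113°S, 24.9303°W: 252.2 mi
S1 30.2275°S, 25.4394°W: 206.7 mi
S0 31.2086°S, 20.7699°W: 96.0 mi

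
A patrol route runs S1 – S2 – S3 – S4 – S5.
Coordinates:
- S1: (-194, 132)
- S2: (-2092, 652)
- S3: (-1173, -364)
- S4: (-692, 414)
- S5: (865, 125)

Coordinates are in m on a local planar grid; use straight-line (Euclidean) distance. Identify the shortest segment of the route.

Leg distances:
S1→S2: 1967.9 m
S2→S3: 1370.0 m
S3→S4: 914.7 m
S4→S5: 1583.6 m
The shortest leg is S3–S4 at 914.7 m.

S3–S4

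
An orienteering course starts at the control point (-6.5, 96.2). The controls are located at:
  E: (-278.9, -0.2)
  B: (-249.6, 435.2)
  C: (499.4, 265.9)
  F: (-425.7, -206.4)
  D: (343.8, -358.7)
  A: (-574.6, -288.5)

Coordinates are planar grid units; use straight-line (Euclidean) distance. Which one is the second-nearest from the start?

B

Distances from the start ((-6.5, 96.2)):
E: 289.0
B: 417.2
F: 517.0
C: 533.6
D: 574.1
A: 686.1
The second-nearest is B at 417.2.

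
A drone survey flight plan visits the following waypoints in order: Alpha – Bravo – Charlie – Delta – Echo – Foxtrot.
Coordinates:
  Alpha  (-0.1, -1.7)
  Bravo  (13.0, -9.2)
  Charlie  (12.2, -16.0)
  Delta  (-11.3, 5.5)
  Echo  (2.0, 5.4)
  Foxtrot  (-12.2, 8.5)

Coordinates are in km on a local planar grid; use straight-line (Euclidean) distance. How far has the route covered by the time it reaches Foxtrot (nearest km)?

Leg distances:
Alpha→Bravo: 15.1 km  (cumulative 15.1 km)
Bravo→Charlie: 6.8 km  (cumulative 21.9 km)
Charlie→Delta: 31.9 km  (cumulative 53.8 km)
Delta→Echo: 13.3 km  (cumulative 67.1 km)
Echo→Foxtrot: 14.5 km  (cumulative 81.6 km)
Cumulative distance at Foxtrot ≈ 82 km.

82 km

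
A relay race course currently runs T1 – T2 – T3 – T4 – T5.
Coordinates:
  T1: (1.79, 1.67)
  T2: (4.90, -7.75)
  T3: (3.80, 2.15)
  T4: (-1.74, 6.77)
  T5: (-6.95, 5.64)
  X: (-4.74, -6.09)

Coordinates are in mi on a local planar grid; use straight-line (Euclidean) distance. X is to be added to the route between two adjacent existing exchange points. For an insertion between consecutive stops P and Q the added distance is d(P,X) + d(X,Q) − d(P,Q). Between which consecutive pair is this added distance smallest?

between T1 and T2

Added distance for inserting X between each consecutive pair:
T1–T2: 10.0 mi
T2–T3: 11.7 mi
T3–T4: 17.9 mi
T4–T5: 19.8 mi
Smallest added distance is 10.0 mi, inserting between T1 and T2.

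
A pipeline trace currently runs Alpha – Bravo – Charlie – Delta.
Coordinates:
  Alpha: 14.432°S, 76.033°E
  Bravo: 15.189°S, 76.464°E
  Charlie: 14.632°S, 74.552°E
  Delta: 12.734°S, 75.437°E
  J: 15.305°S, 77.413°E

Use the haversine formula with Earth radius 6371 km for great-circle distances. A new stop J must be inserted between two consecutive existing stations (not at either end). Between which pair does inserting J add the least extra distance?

between Alpha and Bravo

Added distance for inserting J between each consecutive pair:
Alpha–Bravo: 183.8 km
Bravo–Charlie: 204.4 km
Charlie–Delta: 441.2 km
Smallest added distance is 183.8 km, inserting between Alpha and Bravo.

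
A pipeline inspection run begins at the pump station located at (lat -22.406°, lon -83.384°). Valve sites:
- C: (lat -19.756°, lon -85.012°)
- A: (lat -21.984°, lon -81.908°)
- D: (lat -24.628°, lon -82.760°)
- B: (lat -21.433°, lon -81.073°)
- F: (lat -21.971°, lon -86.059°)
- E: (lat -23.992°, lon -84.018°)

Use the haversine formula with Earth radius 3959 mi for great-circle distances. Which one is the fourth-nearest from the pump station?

B

Distance to each, sorted:
A: 98.8 mi
E: 116.8 mi
D: 158.5 mi
B: 162.7 mi
F: 173.8 mi
C: 211.1 mi
The fourth-nearest is B at 162.7 mi.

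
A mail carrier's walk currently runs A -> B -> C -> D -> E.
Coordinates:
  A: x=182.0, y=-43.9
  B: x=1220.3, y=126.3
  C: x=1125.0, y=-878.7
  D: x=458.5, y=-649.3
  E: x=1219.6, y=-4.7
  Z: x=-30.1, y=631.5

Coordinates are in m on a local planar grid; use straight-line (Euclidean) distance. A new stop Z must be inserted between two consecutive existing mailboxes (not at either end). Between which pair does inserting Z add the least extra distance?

Added distance for inserting Z between each consecutive pair:
A–B: 1004.4 m
B–C: 2240.4 m
C–D: 2567.3 m
D–E: 1775.8 m
Smallest added distance is 1004.4 m, inserting between A and B.

between A and B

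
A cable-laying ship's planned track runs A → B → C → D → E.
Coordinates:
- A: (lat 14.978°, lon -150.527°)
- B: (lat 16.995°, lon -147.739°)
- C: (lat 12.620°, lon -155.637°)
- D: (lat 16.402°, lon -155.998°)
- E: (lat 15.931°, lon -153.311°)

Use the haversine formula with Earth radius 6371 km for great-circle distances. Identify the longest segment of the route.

B–C

Leg distances:
A→B: 373.0 km
B→C: 978.3 km
C→D: 422.3 km
D→E: 291.7 km
The longest leg is B–C at 978.3 km.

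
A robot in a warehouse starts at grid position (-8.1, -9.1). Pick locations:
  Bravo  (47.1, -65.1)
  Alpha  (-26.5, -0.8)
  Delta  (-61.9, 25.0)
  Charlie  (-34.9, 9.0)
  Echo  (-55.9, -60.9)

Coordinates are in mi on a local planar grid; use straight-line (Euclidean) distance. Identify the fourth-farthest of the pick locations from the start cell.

Distances from the start cell ((-8.1, -9.1)):
Bravo: 78.6 mi
Echo: 70.5 mi
Delta: 63.7 mi
Charlie: 32.3 mi
Alpha: 20.2 mi
The fourth-farthest is Charlie at 32.3 mi.

Charlie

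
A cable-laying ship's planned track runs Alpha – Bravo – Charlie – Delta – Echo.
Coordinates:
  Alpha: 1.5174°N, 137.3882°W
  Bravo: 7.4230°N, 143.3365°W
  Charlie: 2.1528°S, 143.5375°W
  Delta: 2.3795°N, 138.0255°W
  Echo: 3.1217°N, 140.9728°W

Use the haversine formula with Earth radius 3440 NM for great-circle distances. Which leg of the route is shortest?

Delta–Echo

Leg distances:
Alpha→Bravo: 502.4 NM
Bravo→Charlie: 575.1 NM
Charlie→Delta: 428.4 NM
Delta→Echo: 182.3 NM
The shortest leg is Delta–Echo at 182.3 NM.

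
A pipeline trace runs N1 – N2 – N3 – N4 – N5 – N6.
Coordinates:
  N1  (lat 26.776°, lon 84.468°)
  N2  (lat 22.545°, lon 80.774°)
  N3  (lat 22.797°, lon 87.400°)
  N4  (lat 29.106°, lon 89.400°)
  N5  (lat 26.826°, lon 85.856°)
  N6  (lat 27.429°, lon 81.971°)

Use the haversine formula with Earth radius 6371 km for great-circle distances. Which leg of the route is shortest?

N5–N6

Leg distances:
N1→N2: 600.5 km
N2→N3: 680.4 km
N3→N4: 729.4 km
N4→N5: 430.6 km
N5→N6: 390.3 km
The shortest leg is N5–N6 at 390.3 km.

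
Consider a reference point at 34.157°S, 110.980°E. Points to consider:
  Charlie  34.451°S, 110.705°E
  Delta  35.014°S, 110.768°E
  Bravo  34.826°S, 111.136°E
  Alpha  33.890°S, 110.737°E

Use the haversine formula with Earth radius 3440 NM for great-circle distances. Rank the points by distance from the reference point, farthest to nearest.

Delta, Bravo, Charlie, Alpha

Distance from the reference point at 34.157°S, 110.980°E to each:
Delta 35.014°S, 110.768°E: 52.5 NM
Bravo 34.826°S, 111.136°E: 40.9 NM
Charlie 34.451°S, 110.705°E: 22.3 NM
Alpha 33.890°S, 110.737°E: 20.1 NM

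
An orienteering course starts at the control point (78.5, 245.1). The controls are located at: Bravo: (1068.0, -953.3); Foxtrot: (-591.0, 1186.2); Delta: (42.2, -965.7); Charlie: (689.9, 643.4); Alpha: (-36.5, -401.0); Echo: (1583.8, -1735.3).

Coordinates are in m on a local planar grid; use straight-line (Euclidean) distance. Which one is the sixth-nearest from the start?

Distance to each, sorted:
Alpha: 656.3 m
Charlie: 729.7 m
Foxtrot: 1154.9 m
Delta: 1211.3 m
Bravo: 1554.1 m
Echo: 2487.6 m
The sixth-nearest is Echo at 2487.6 m.

Echo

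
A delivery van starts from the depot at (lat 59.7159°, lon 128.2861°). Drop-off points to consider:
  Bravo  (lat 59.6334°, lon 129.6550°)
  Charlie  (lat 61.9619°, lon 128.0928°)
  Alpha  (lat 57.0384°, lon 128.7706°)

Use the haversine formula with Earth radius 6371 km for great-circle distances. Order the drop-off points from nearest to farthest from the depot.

Computing each great-circle distance from (lat 59.7159°, lon 128.2861°):
Bravo (lat 59.6334°, lon 129.6550°): 77.4 km
Charlie (lat 61.9619°, lon 128.0928°): 250.0 km
Alpha (lat 57.0384°, lon 128.7706°): 299.1 km

Bravo, Charlie, Alpha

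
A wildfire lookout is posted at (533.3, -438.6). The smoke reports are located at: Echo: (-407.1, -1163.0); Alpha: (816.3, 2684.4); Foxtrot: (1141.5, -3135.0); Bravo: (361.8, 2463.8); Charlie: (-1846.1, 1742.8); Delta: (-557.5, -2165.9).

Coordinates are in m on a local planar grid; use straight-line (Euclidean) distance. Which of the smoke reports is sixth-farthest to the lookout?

Echo

Distance to each, sorted:
Charlie: 3228.0 m
Alpha: 3135.8 m
Bravo: 2907.5 m
Foxtrot: 2764.1 m
Delta: 2042.9 m
Echo: 1187.1 m
The sixth-farthest is Echo at 1187.1 m.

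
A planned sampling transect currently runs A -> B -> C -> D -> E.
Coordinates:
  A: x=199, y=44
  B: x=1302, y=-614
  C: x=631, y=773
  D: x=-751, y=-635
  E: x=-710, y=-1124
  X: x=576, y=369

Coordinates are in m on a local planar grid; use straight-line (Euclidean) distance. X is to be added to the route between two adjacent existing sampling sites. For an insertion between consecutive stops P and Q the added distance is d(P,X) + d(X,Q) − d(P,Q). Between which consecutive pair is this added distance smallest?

Added distance for inserting X between each consecutive pair:
A–B: 435.4 m
B–C: 89.0 m
C–D: 98.8 m
D–E: 3143.8 m
Smallest added distance is 89.0 m, inserting between B and C.

between B and C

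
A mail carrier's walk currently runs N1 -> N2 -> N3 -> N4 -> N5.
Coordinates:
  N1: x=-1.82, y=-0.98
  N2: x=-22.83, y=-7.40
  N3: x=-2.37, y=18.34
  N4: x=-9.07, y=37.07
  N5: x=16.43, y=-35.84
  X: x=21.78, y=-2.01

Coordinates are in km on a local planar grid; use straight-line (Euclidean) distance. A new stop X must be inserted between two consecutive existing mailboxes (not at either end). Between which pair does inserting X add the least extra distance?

Added distance for inserting X between each consecutive pair:
N1–N2: 46.6 km
N2–N3: 43.6 km
N3–N4: 61.5 km
N4–N5: 6.8 km
Smallest added distance is 6.8 km, inserting between N4 and N5.

between N4 and N5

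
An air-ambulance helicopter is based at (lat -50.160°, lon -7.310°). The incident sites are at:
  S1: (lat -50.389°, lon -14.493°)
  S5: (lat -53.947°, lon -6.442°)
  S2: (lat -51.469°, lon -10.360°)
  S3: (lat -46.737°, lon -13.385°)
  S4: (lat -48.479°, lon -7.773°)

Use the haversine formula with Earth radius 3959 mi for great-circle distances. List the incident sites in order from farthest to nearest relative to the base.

Distance from the base at (lat -50.160°, lon -7.310°) to each:
S3 (lat -46.737°, lon -13.385°): 365.1 mi
S1 (lat -50.389°, lon -14.493°): 317.5 mi
S5 (lat -53.947°, lon -6.442°): 264.3 mi
S2 (lat -51.469°, lon -10.360°): 161.0 mi
S4 (lat -48.479°, lon -7.773°): 118.0 mi

S3, S1, S5, S2, S4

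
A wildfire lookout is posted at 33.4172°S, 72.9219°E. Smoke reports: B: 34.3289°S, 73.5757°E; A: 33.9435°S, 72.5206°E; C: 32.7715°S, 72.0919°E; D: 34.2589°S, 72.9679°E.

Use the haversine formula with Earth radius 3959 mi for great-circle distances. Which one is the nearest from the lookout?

A

Distances from the lookout (33.4172°S, 72.9219°E):
A: 43.1 mi
D: 58.2 mi
C: 65.6 mi
B: 73.3 mi
The nearest is A at 43.1 mi.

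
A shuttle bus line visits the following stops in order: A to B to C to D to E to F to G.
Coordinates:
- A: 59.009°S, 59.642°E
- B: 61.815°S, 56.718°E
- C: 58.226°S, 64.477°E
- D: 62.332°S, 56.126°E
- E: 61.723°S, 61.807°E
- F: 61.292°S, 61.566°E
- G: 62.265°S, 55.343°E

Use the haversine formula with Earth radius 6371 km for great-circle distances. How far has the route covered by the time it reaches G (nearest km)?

2283 km

Leg distances:
A→B: 350.8 km  (cumulative 350.8 km)
B→C: 586.8 km  (cumulative 937.6 km)
C→D: 647.4 km  (cumulative 1585.0 km)
D→E: 303.8 km  (cumulative 1888.9 km)
E→F: 49.6 km  (cumulative 1938.5 km)
F→G: 344.5 km  (cumulative 2282.9 km)
Cumulative distance at G ≈ 2283 km.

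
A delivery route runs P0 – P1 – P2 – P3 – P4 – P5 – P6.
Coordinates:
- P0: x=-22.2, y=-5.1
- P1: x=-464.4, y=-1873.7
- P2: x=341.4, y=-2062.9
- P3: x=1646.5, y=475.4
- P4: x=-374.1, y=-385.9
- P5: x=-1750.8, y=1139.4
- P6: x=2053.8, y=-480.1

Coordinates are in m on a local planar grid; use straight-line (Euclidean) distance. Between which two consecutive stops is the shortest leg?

P1–P2

Leg distances:
P0→P1: 1920.2 m
P1→P2: 827.7 m
P2→P3: 2854.2 m
P3→P4: 2196.5 m
P4→P5: 2054.7 m
P5→P6: 4134.9 m
The shortest leg is P1–P2 at 827.7 m.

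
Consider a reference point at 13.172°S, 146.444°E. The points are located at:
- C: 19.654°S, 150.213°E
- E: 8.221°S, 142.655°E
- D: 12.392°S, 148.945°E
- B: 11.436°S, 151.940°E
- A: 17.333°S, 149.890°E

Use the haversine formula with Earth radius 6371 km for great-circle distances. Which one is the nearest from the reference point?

D

Distances from the reference point (13.172°S, 146.444°E):
D: 284.7 km
A: 592.2 km
B: 627.5 km
E: 688.7 km
C: 825.2 km
The nearest is D at 284.7 km.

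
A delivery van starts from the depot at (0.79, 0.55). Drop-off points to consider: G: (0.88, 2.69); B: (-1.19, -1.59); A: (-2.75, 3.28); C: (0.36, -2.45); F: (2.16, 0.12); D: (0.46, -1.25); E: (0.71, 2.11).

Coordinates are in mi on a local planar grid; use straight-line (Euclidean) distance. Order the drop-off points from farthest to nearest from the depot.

Computing each straight-line distance from (0.79, 0.55):
A (-2.75, 3.28): 4.5 mi
C (0.36, -2.45): 3.0 mi
B (-1.19, -1.59): 2.9 mi
G (0.88, 2.69): 2.1 mi
D (0.46, -1.25): 1.8 mi
E (0.71, 2.11): 1.6 mi
F (2.16, 0.12): 1.4 mi

A, C, B, G, D, E, F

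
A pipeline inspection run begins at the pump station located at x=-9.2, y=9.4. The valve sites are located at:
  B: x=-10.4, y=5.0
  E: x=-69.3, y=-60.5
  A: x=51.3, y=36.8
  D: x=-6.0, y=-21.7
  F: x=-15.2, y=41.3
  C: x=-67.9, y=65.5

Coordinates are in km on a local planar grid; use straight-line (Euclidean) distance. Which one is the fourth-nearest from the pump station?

Distances from the pump station (x=-9.2, y=9.4):
B: 4.6 km
D: 31.3 km
F: 32.5 km
A: 66.4 km
C: 81.2 km
E: 92.2 km
The fourth-nearest is A at 66.4 km.

A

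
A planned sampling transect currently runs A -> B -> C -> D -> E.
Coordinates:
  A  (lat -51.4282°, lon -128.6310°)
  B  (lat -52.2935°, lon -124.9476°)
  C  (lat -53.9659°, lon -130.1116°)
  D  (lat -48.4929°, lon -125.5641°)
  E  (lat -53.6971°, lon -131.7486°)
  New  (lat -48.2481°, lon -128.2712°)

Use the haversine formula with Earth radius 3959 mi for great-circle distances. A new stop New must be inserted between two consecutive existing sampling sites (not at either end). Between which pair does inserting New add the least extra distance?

between D and E

Added distance for inserting New between each consecutive pair:
A–B: 367.8 mi
B–C: 475.5 mi
C–D: 102.3 mi
D–E: 82.7 mi
Smallest added distance is 82.7 mi, inserting between D and E.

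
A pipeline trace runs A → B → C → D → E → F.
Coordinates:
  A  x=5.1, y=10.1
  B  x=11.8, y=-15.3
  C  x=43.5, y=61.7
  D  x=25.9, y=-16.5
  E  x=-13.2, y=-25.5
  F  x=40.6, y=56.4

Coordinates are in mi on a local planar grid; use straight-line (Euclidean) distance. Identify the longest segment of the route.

Leg distances:
A→B: 26.3 mi
B→C: 83.3 mi
C→D: 80.2 mi
D→E: 40.1 mi
E→F: 98.0 mi
The longest leg is E–F at 98.0 mi.

E–F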